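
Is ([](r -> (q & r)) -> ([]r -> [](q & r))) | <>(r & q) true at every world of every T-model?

Tableau for the negation ~(([](r -> (q & r)) -> ([]r -> [](q & r))) | <>(r & q)):
1. ~(([](r -> (q & r)) -> ([]r -> [](q & r))) | <>(r & q)), w0
2. ~([](r -> (q & r)) -> ([]r -> [](q & r))), w0
3. ~<>(r & q), w0
4. [](r -> (q & r)), w0
5. ~([]r -> [](q & r)), w0
6. []r, w0
7. ~[](q & r), w0
8. ~(r & q), w0
9. r -> (q & r), w0
10. r, w0
11. ~q, w0
12. q & r, w0
13. q, w0
Accessibility: w0Rw0
Branch closes: q and ~q both at w0.
Every branch of the negation's tableau closes; the branch above is one of them.

Valid in T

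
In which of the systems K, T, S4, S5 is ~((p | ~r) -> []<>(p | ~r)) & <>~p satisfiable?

S5-tableau for the formula:
1. ~((p | ~r) -> []<>(p | ~r)) & <>~p, w0
2. ~((p | ~r) -> []<>(p | ~r)), w0   [&-rule on 1]
3. <>~p, w0   [&-rule on 1]
4. p | ~r, w0   [~->-rule on 2]
5. ~[]<>(p | ~r), w0   [~->-rule on 2]
6. ~r, w0   [|-rule on 4 (branches; this branch)]
7. ~p, w1   [<>-rule on 3: fresh world w1, w0Rw1]
8. ~<>(p | ~r), w2   [~[]-rule on 5: fresh world w2, w0Rw2]
9. ~(p | ~r), w0   [~<>-rule on 8 via w2Rw0]
10. ~p, w0   [~|-rule on 9]
11. r, w0   [~|-rule on 9]
Accessibility: w0Rw0, w0Rw1, w0Rw2, w1Rw0, w1Rw1, w1Rw2, w2Rw0, w2Rw1, w2Rw2
Branch closes: r and ~r both at w0.
Every branch closes (one shown): unsatisfiable in S5.
S4-tableau for the formula:
1. ~((p | ~r) -> []<>(p | ~r)) & <>~p, w0
2. ~((p | ~r) -> []<>(p | ~r)), w0   [&-rule on 1]
3. <>~p, w0   [&-rule on 1]
4. p | ~r, w0   [~->-rule on 2]
5. ~[]<>(p | ~r), w0   [~->-rule on 2]
6. ~r, w0   [|-rule on 4 (branches; this branch)]
7. ~p, w1   [<>-rule on 3: fresh world w1, w0Rw1]
8. ~<>(p | ~r), w2   [~[]-rule on 5: fresh world w2, w0Rw2]
9. ~(p | ~r), w2   [~<>-rule on 8 via w2Rw2]
10. ~p, w2   [~|-rule on 9]
11. r, w2   [~|-rule on 9]
Accessibility: w0Rw0, w0Rw1, w0Rw2, w1Rw1, w2Rw2
Complete open branch: satisfiable in S4, hence also in K, T (this S4-model is also a K-model and a T-model).

K, T, S4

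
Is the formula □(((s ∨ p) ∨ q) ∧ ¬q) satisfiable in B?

1. □(((s ∨ p) ∨ q) ∧ ¬q), w0
2. ((s ∨ p) ∨ q) ∧ ¬q, w0   [□-rule on 1 via w0Rw0]
3. (s ∨ p) ∨ q, w0   [∧-rule on 2]
4. ¬q, w0   [∧-rule on 2]
5. s ∨ p, w0   [∨-rule on 3 (branches; this branch)]
6. p, w0   [∨-rule on 5 (branches; this branch)]
Accessibility: w0Rw0

Yes, satisfiable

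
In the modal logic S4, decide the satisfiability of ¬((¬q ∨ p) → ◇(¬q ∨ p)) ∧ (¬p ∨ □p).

Unsatisfiable (every branch closes)

1. ¬((¬q ∨ p) → ◇(¬q ∨ p)) ∧ (¬p ∨ □p), 0
2. ¬((¬q ∨ p) → ◇(¬q ∨ p)), 0   [∧-rule on 1]
3. ¬p ∨ □p, 0   [∧-rule on 1]
4. ¬q ∨ p, 0   [¬→-rule on 2]
5. ¬◇(¬q ∨ p), 0   [¬→-rule on 2]
6. ¬(¬q ∨ p), 0   [¬◇-rule on 5 via 0R0]
7. q, 0   [¬∨-rule on 6]
8. ¬p, 0   [¬∨-rule on 6]
9. □p, 0   [∨-rule on 3 (branches; this branch)]
10. p, 0   [□-rule on 9 via 0R0]
Accessibility: 0R0
Branch closes: p and ¬p both at 0.
(One branch shown.) All branches close.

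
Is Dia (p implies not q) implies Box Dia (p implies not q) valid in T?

Invalid (countermodel exists)

Tableau for the negation not (Dia (p implies not q) implies Box Dia (p implies not q)):
1. not (Dia (p implies not q) implies Box Dia (p implies not q)), 0
2. Dia (p implies not q), 0   [neg-implies-rule on 1]
3. not Box Dia (p implies not q), 0   [neg-implies-rule on 1]
4. p implies not q, 1   [Dia-rule on 2: fresh world 1, 0R1]
5. not q, 1   [implies-rule on 4 (branches; this branch)]
6. not Dia (p implies not q), 2   [neg-Box-rule on 3: fresh world 2, 0R2]
7. not (p implies not q), 2   [neg-Dia-rule on 6 via 2R2]
8. p, 2   [neg-implies-rule on 7]
9. q, 2   [neg-implies-rule on 7]
Accessibility: 0R0, 0R1, 0R2, 1R1, 2R2
The negation has an open branch (countermodel exists).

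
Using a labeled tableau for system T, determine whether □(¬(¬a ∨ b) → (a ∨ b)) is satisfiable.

Yes, satisfiable

1. □(¬(¬a ∨ b) → (a ∨ b)), u
2. ¬(¬a ∨ b) → (a ∨ b), u
3. a ∨ b, u
4. b, u
Accessibility: uRu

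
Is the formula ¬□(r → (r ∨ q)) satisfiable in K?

1. ¬□(r → (r ∨ q)), 0
2. ¬(r → (r ∨ q)), 1
3. r, 1
4. ¬(r ∨ q), 1
5. ¬r, 1
6. ¬q, 1
Accessibility: 0R1
Branch closes: r and ¬r both at 1.
Every branch closes; the branch above is one of them.

No, unsatisfiable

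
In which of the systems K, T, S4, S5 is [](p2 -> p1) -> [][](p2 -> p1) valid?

S4-tableau for the negation ~([](p2 -> p1) -> [][](p2 -> p1)):
1. ~([](p2 -> p1) -> [][](p2 -> p1)), u
2. [](p2 -> p1), u
3. ~[][](p2 -> p1), u
4. p2 -> p1, u
5. p1, u
6. ~[](p2 -> p1), v
7. p2 -> p1, v
8. p1, v
9. ~(p2 -> p1), w
10. p2, w
11. ~p1, w
12. p2 -> p1, w
13. p1, w
Accessibility: uRu, uRv, uRw, vRv, vRw, wRw
Branch closes: p1 and ~p1 both at w.
Every branch closes (one shown): valid in S4, hence also in S5 (every theorem of S4 is a theorem of S5).
T-tableau for the negation ~([](p2 -> p1) -> [][](p2 -> p1)):
1. ~([](p2 -> p1) -> [][](p2 -> p1)), u
2. [](p2 -> p1), u
3. ~[][](p2 -> p1), u
4. p2 -> p1, u
5. p1, u
6. ~[](p2 -> p1), v
7. p2 -> p1, v
8. p1, v
9. ~(p2 -> p1), w
10. p2, w
11. ~p1, w
Accessibility: uRu, uRv, vRv, vRw, wRw
Complete open branch: countermodel on a T-frame, so not valid in T, nor in K (the same frame is also a K-frame).

S4, S5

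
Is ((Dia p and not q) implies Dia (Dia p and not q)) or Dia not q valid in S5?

Valid in S5

Tableau for the negation not (((Dia p and not q) implies Dia (Dia p and not q)) or Dia not q):
1. not (((Dia p and not q) implies Dia (Dia p and not q)) or Dia not q), u
2. not ((Dia p and not q) implies Dia (Dia p and not q)), u   [neg-or-rule on 1]
3. not Dia not q, u   [neg-or-rule on 1]
4. Dia p and not q, u   [neg-implies-rule on 2]
5. not Dia (Dia p and not q), u   [neg-implies-rule on 2]
6. Dia p, u   [and-rule on 4]
7. not q, u   [and-rule on 4]
8. q, u   [neg-Dia-rule on 3 via uRu]
Accessibility: uRu
Branch closes: q and not q both at u.
Every branch of the negation's tableau closes; the branch above is one of them.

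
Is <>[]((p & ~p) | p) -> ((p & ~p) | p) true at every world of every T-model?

No, not valid

Tableau for the negation ~(<>[]((p & ~p) | p) -> ((p & ~p) | p)):
1. ~(<>[]((p & ~p) | p) -> ((p & ~p) | p)), 0
2. <>[]((p & ~p) | p), 0   [~->-rule on 1]
3. ~((p & ~p) | p), 0   [~->-rule on 1]
4. ~(p & ~p), 0   [~|-rule on 3]
5. ~p, 0   [~|-rule on 3]
6. []((p & ~p) | p), 1   [<>-rule on 2: fresh world 1, 0R1]
7. (p & ~p) | p, 1   [[]-rule on 6 via 1R1]
8. p, 1   [|-rule on 7 (branches; this branch)]
Accessibility: 0R0, 0R1, 1R1
The negation has an open branch (countermodel exists).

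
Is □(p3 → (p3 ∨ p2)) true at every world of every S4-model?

Tableau for the negation ¬□(p3 → (p3 ∨ p2)):
1. ¬□(p3 → (p3 ∨ p2)), w0
2. ¬(p3 → (p3 ∨ p2)), w1
3. p3, w1
4. ¬(p3 ∨ p2), w1
5. ¬p3, w1
6. ¬p2, w1
Accessibility: w0Rw0, w0Rw1, w1Rw1
Branch closes: p3 and ¬p3 both at w1.
All branches of the negation close; one closing branch shown above.

Yes, valid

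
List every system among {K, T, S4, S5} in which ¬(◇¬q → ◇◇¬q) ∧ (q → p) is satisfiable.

K

K-tableau for the formula:
1. ¬(◇¬q → ◇◇¬q) ∧ (q → p), 0
2. ¬(◇¬q → ◇◇¬q), 0
3. q → p, 0
4. ◇¬q, 0
5. ¬◇◇¬q, 0
6. p, 0
7. ¬q, 1
8. ¬◇¬q, 1
Accessibility: 0R1
Complete open branch: satisfiable in K.
T-tableau for the formula:
1. ¬(◇¬q → ◇◇¬q) ∧ (q → p), 0
2. ¬(◇¬q → ◇◇¬q), 0
3. q → p, 0
4. ◇¬q, 0
5. ¬◇◇¬q, 0
6. ¬◇¬q, 0
7. q, 0
8. p, 0
9. ¬q, 1
10. ¬◇¬q, 1
11. q, 1
Accessibility: 0R0, 0R1, 1R1
Branch closes: q and ¬q both at 1.
Every branch closes (one shown): unsatisfiable in T, hence also in S4, S5 (every S4/S5-frame is a T-frame).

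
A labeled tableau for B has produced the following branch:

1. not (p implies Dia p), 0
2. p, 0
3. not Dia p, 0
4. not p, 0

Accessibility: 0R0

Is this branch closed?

Closed

Both p and not p appear at 0.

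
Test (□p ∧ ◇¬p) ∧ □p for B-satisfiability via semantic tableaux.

Unsatisfiable

1. (□p ∧ ◇¬p) ∧ □p, u
2. □p ∧ ◇¬p, u   [∧-rule on 1]
3. □p, u   [∧-rule on 1]
4. ◇¬p, u   [∧-rule on 2]
5. p, u   [□-rule on 3 via uRu]
6. ¬p, v   [◇-rule on 4: fresh world v, uRv]
7. p, v   [□-rule on 3 via uRv]
Accessibility: uRu, uRv, vRu, vRv
Branch closes: p and ¬p both at v.
Every branch closes; the branch above is one of them.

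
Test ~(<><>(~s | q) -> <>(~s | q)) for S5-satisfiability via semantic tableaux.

1. ~(<><>(~s | q) -> <>(~s | q)), w0
2. <><>(~s | q), w0
3. ~<>(~s | q), w0
4. ~(~s | q), w0
5. s, w0
6. ~q, w0
7. <>(~s | q), w1
8. ~(~s | q), w1
9. s, w1
10. ~q, w1
11. ~s | q, w2
12. ~(~s | q), w2
13. s, w2
14. ~q, w2
15. q, w2
Accessibility: w0Rw0, w0Rw1, w0Rw2, w1Rw0, w1Rw1, w1Rw2, w2Rw0, w2Rw1, w2Rw2
Branch closes: q and ~q both at w2.
All branches of the tableau close; one closing branch shown above.

Unsatisfiable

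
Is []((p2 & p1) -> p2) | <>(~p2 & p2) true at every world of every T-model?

Tableau for the negation ~([]((p2 & p1) -> p2) | <>(~p2 & p2)):
1. ~([]((p2 & p1) -> p2) | <>(~p2 & p2)), u
2. ~[]((p2 & p1) -> p2), u
3. ~<>(~p2 & p2), u
4. ~(~p2 & p2), u
5. ~p2, u
6. ~((p2 & p1) -> p2), v
7. p2 & p1, v
8. ~p2, v
9. p2, v
10. p1, v
Accessibility: uRu, uRv, vRv
Branch closes: p2 and ~p2 both at v.
Every branch of the negation's tableau closes; the branch above is one of them.

Valid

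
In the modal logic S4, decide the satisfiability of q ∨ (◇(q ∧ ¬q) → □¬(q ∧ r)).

1. q ∨ (◇(q ∧ ¬q) → □¬(q ∧ r)), w0
2. ◇(q ∧ ¬q) → □¬(q ∧ r), w0
3. □¬(q ∧ r), w0
4. ¬(q ∧ r), w0
5. ¬r, w0
Accessibility: w0Rw0

Yes, satisfiable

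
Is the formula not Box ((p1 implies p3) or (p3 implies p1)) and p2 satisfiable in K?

Unsatisfiable (every branch closes)

1. not Box ((p1 implies p3) or (p3 implies p1)) and p2, 0
2. not Box ((p1 implies p3) or (p3 implies p1)), 0   [and-rule on 1]
3. p2, 0   [and-rule on 1]
4. not ((p1 implies p3) or (p3 implies p1)), 1   [neg-Box-rule on 2: fresh world 1, 0R1]
5. not (p1 implies p3), 1   [neg-or-rule on 4]
6. not (p3 implies p1), 1   [neg-or-rule on 4]
7. p1, 1   [neg-implies-rule on 5]
8. not p3, 1   [neg-implies-rule on 5]
9. p3, 1   [neg-implies-rule on 6]
10. not p1, 1   [neg-implies-rule on 6]
Accessibility: 0R1
Branch closes: p3 and not p3 both at 1.
All branches of the tableau close; one closing branch shown above.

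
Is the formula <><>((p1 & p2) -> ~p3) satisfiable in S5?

1. <><>((p1 & p2) -> ~p3), w0
2. <>((p1 & p2) -> ~p3), w1
3. (p1 & p2) -> ~p3, w2
4. ~p3, w2
Accessibility: w0Rw0, w0Rw1, w0Rw2, w1Rw0, w1Rw1, w1Rw2, w2Rw0, w2Rw1, w2Rw2

Satisfiable (open branch found)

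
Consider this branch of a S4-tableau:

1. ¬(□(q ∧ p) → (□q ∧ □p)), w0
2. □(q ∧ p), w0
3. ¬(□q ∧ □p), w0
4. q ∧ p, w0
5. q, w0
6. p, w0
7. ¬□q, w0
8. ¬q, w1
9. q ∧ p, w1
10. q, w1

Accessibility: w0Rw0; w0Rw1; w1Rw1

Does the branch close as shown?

Closed

Both q and ¬q appear at w1.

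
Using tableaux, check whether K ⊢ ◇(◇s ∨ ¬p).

Tableau for the negation ¬◇(◇s ∨ ¬p):
1. ¬◇(◇s ∨ ¬p), u
The negation has an open branch (countermodel exists).

No, not valid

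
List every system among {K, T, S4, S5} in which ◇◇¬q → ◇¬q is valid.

S4-tableau for the negation ¬(◇◇¬q → ◇¬q):
1. ¬(◇◇¬q → ◇¬q), w0
2. ◇◇¬q, w0
3. ¬◇¬q, w0
4. q, w0
5. ◇¬q, w1
6. q, w1
7. ¬q, w2
8. q, w2
Accessibility: w0Rw0, w0Rw1, w0Rw2, w1Rw1, w1Rw2, w2Rw2
Branch closes: q and ¬q both at w2.
Every branch closes (one shown): valid in S4, hence also in S5 (every theorem of S4 is a theorem of S5).
T-tableau for the negation ¬(◇◇¬q → ◇¬q):
1. ¬(◇◇¬q → ◇¬q), w0
2. ◇◇¬q, w0
3. ¬◇¬q, w0
4. q, w0
5. ◇¬q, w1
6. q, w1
7. ¬q, w2
Accessibility: w0Rw0, w0Rw1, w1Rw1, w1Rw2, w2Rw2
Complete open branch: countermodel on a T-frame, so not valid in T, nor in K (the same frame is also a K-frame).

S4, S5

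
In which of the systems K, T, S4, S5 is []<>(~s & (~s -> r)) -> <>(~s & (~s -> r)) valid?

T, S4, S5

T-tableau for the negation ~([]<>(~s & (~s -> r)) -> <>(~s & (~s -> r))):
1. ~([]<>(~s & (~s -> r)) -> <>(~s & (~s -> r))), 0
2. []<>(~s & (~s -> r)), 0
3. ~<>(~s & (~s -> r)), 0
4. <>(~s & (~s -> r)), 0
5. ~(~s & (~s -> r)), 0
6. ~(~s -> r), 0
7. ~s, 0
8. ~r, 0
9. ~s & (~s -> r), 1
10. ~s, 1
11. ~s -> r, 1
12. <>(~s & (~s -> r)), 1
13. ~(~s & (~s -> r)), 1
14. r, 1
15. ~(~s -> r), 1
16. ~r, 1
Accessibility: 0R0, 0R1, 1R1
Branch closes: r and ~r both at 1.
Every branch closes (one shown): valid in T, hence also in S4, S5 (every theorem of T is a theorem of S4 and S5).
K-tableau for the negation ~([]<>(~s & (~s -> r)) -> <>(~s & (~s -> r))):
1. ~([]<>(~s & (~s -> r)) -> <>(~s & (~s -> r))), 0
2. []<>(~s & (~s -> r)), 0
3. ~<>(~s & (~s -> r)), 0
Complete open branch: countermodel on a K-frame, so not valid in K.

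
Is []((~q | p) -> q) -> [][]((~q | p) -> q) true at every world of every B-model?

Not valid

Tableau for the negation ~([]((~q | p) -> q) -> [][]((~q | p) -> q)):
1. ~([]((~q | p) -> q) -> [][]((~q | p) -> q)), 0
2. []((~q | p) -> q), 0
3. ~[][]((~q | p) -> q), 0
4. (~q | p) -> q, 0
5. q, 0
6. ~[]((~q | p) -> q), 1
7. (~q | p) -> q, 1
8. q, 1
9. ~((~q | p) -> q), 2
10. ~q | p, 2
11. ~q, 2
12. p, 2
Accessibility: 0R0, 0R1, 1R0, 1R1, 1R2, 2R1, 2R2
The negation has an open branch (countermodel exists).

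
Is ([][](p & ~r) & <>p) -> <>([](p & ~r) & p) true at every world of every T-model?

Valid in T

Tableau for the negation ~(([][](p & ~r) & <>p) -> <>([](p & ~r) & p)):
1. ~(([][](p & ~r) & <>p) -> <>([](p & ~r) & p)), u
2. [][](p & ~r) & <>p, u
3. ~<>([](p & ~r) & p), u
4. [][](p & ~r), u
5. <>p, u
6. ~([](p & ~r) & p), u
7. [](p & ~r), u
8. p & ~r, u
9. p, u
10. ~r, u
11. ~[](p & ~r), u
12. p, v
13. ~([](p & ~r) & p), v
14. [](p & ~r), v
15. p & ~r, v
16. ~r, v
17. ~[](p & ~r), v
18. ~(p & ~r), w
19. ~([](p & ~r) & p), w
20. [](p & ~r), w
21. p & ~r, w
22. p, w
23. ~r, w
24. r, w
Accessibility: uRu, uRv, uRw, vRv, wRw
Branch closes: r and ~r both at w.
Every branch of the negation's tableau closes; the branch above is one of them.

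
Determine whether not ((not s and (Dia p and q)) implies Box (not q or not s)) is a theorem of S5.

Not valid

Tableau for the negation (not s and (Dia p and q)) implies Box (not q or not s):
1. (not s and (Dia p and q)) implies Box (not q or not s), 0
2. Box (not q or not s), 0   [implies-rule on 1 (branches; this branch)]
3. not q or not s, 0   [Box-rule on 2 via 0R0]
4. not s, 0   [or-rule on 3 (branches; this branch)]
Accessibility: 0R0
The negation has an open branch (countermodel exists).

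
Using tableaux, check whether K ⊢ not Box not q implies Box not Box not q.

Tableau for the negation not (not Box not q implies Box not Box not q):
1. not (not Box not q implies Box not Box not q), u
2. not Box not q, u   [neg-implies-rule on 1]
3. not Box not Box not q, u   [neg-implies-rule on 1]
4. q, v   [neg-Box-rule on 2: fresh world v, uRv]
5. Box not q, w   [neg-Box-rule on 3: fresh world w, uRw]
Accessibility: uRv, uRw
The negation has an open branch (countermodel exists).

Invalid (countermodel exists)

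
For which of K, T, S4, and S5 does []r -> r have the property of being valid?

K-tableau for the negation ~([]r -> r):
1. ~([]r -> r), w0
2. []r, w0
3. ~r, w0
Complete open branch: countermodel on a K-frame, so not valid in K.
T-tableau for the negation ~([]r -> r):
1. ~([]r -> r), w0
2. []r, w0
3. ~r, w0
4. r, w0
Accessibility: w0Rw0
Branch closes: r and ~r both at w0.
Every branch closes (one shown): valid in T, hence also in S4, S5 (every theorem of T is a theorem of S4 and S5).

T, S4, S5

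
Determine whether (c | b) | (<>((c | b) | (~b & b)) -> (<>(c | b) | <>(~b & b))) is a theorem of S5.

Valid in S5

Tableau for the negation ~((c | b) | (<>((c | b) | (~b & b)) -> (<>(c | b) | <>(~b & b)))):
1. ~((c | b) | (<>((c | b) | (~b & b)) -> (<>(c | b) | <>(~b & b)))), u
2. ~(c | b), u
3. ~(<>((c | b) | (~b & b)) -> (<>(c | b) | <>(~b & b))), u
4. ~c, u
5. ~b, u
6. <>((c | b) | (~b & b)), u
7. ~(<>(c | b) | <>(~b & b)), u
8. ~<>(c | b), u
9. ~<>(~b & b), u
10. ~(~b & b), u
11. (c | b) | (~b & b), v
12. ~(c | b), v
13. ~c, v
14. ~b, v
15. ~(~b & b), v
16. c | b, v
17. b, v
Accessibility: uRu, uRv, vRu, vRv
Branch closes: b and ~b both at v.
All branches of the negation close; one closing branch shown above.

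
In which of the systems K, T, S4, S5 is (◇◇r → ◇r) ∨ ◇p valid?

S4-tableau for the negation ¬((◇◇r → ◇r) ∨ ◇p):
1. ¬((◇◇r → ◇r) ∨ ◇p), w0
2. ¬(◇◇r → ◇r), w0
3. ¬◇p, w0
4. ◇◇r, w0
5. ¬◇r, w0
6. ¬p, w0
7. ¬r, w0
8. ◇r, w1
9. ¬p, w1
10. ¬r, w1
11. r, w2
12. ¬p, w2
13. ¬r, w2
Accessibility: w0Rw0, w0Rw1, w0Rw2, w1Rw1, w1Rw2, w2Rw2
Branch closes: r and ¬r both at w2.
Every branch closes (one shown): valid in S4, hence also in S5 (every theorem of S4 is a theorem of S5).
T-tableau for the negation ¬((◇◇r → ◇r) ∨ ◇p):
1. ¬((◇◇r → ◇r) ∨ ◇p), w0
2. ¬(◇◇r → ◇r), w0
3. ¬◇p, w0
4. ◇◇r, w0
5. ¬◇r, w0
6. ¬p, w0
7. ¬r, w0
8. ◇r, w1
9. ¬p, w1
10. ¬r, w1
11. r, w2
Accessibility: w0Rw0, w0Rw1, w1Rw1, w1Rw2, w2Rw2
Complete open branch: countermodel on a T-frame, so not valid in T, nor in K (the same frame is also a K-frame).

S4, S5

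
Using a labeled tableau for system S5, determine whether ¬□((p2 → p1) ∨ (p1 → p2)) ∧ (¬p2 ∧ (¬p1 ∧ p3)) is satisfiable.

1. ¬□((p2 → p1) ∨ (p1 → p2)) ∧ (¬p2 ∧ (¬p1 ∧ p3)), w0
2. ¬□((p2 → p1) ∨ (p1 → p2)), w0
3. ¬p2 ∧ (¬p1 ∧ p3), w0
4. ¬p2, w0
5. ¬p1 ∧ p3, w0
6. ¬p1, w0
7. p3, w0
8. ¬((p2 → p1) ∨ (p1 → p2)), w1
9. ¬(p2 → p1), w1
10. ¬(p1 → p2), w1
11. p2, w1
12. ¬p1, w1
13. p1, w1
14. ¬p2, w1
Accessibility: w0Rw0, w0Rw1, w1Rw0, w1Rw1
Branch closes: p1 and ¬p1 both at w1.
Every branch closes; the branch above is one of them.

No, unsatisfiable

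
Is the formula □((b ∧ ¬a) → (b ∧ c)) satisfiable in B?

1. □((b ∧ ¬a) → (b ∧ c)), u
2. (b ∧ ¬a) → (b ∧ c), u
3. b ∧ c, u
4. b, u
5. c, u
Accessibility: uRu

Yes, satisfiable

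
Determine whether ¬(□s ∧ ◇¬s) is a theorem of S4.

Tableau for the negation □s ∧ ◇¬s:
1. □s ∧ ◇¬s, w0
2. □s, w0   [∧-rule on 1]
3. ◇¬s, w0   [∧-rule on 1]
4. s, w0   [□-rule on 2 via w0Rw0]
5. ¬s, w1   [◇-rule on 3: fresh world w1, w0Rw1]
6. s, w1   [□-rule on 2 via w0Rw1]
Accessibility: w0Rw0, w0Rw1, w1Rw1
Branch closes: s and ¬s both at w1.
All branches of the negation close; one closing branch shown above.

Yes, valid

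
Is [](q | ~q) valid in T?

Tableau for the negation ~[](q | ~q):
1. ~[](q | ~q), 0
2. ~(q | ~q), 1
3. ~q, 1
4. q, 1
Accessibility: 0R0, 0R1, 1R1
Branch closes: q and ~q both at 1.
Every branch of the negation's tableau closes; the branch above is one of them.

Valid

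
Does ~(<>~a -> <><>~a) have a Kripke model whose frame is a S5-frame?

No, unsatisfiable

1. ~(<>~a -> <><>~a), w0
2. <>~a, w0   [~->-rule on 1]
3. ~<><>~a, w0   [~->-rule on 1]
4. ~<>~a, w0   [~<>-rule on 3 via w0Rw0]
5. a, w0   [~<>-rule on 4 via w0Rw0]
6. ~a, w1   [<>-rule on 2: fresh world w1, w0Rw1]
7. ~<>~a, w1   [~<>-rule on 3 via w0Rw1]
8. a, w1   [~<>-rule on 4 via w0Rw1]
Accessibility: w0Rw0, w0Rw1, w1Rw0, w1Rw1
Branch closes: a and ~a both at w1.
Every branch closes; the branch above is one of them.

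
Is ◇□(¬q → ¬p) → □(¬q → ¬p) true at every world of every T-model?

No, not valid

Tableau for the negation ¬(◇□(¬q → ¬p) → □(¬q → ¬p)):
1. ¬(◇□(¬q → ¬p) → □(¬q → ¬p)), u
2. ◇□(¬q → ¬p), u
3. ¬□(¬q → ¬p), u
4. □(¬q → ¬p), v
5. ¬q → ¬p, v
6. ¬p, v
7. ¬(¬q → ¬p), w
8. ¬q, w
9. p, w
Accessibility: uRu, uRv, uRw, vRv, wRw
The negation has an open branch (countermodel exists).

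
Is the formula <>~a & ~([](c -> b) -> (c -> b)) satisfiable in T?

1. <>~a & ~([](c -> b) -> (c -> b)), 0
2. <>~a, 0
3. ~([](c -> b) -> (c -> b)), 0
4. [](c -> b), 0
5. ~(c -> b), 0
6. c, 0
7. ~b, 0
8. c -> b, 0
9. b, 0
Accessibility: 0R0
Branch closes: b and ~b both at 0.
Every branch closes; the branch above is one of them.

Unsatisfiable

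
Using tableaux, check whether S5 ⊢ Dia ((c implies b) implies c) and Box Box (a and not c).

Tableau for the negation not (Dia ((c implies b) implies c) and Box Box (a and not c)):
1. not (Dia ((c implies b) implies c) and Box Box (a and not c)), w0
2. not Box Box (a and not c), w0
3. not Box (a and not c), w1
4. not (a and not c), w2
5. c, w2
Accessibility: w0Rw0, w0Rw1, w0Rw2, w1Rw0, w1Rw1, w1Rw2, w2Rw0, w2Rw1, w2Rw2
The negation has an open branch (countermodel exists).

No, not valid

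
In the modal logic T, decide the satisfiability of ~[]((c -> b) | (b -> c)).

Unsatisfiable (every branch closes)

1. ~[]((c -> b) | (b -> c)), 0
2. ~((c -> b) | (b -> c)), 1
3. ~(c -> b), 1
4. ~(b -> c), 1
5. c, 1
6. ~b, 1
7. b, 1
8. ~c, 1
Accessibility: 0R0, 0R1, 1R1
Branch closes: b and ~b both at 1.
(One branch shown.) All branches close.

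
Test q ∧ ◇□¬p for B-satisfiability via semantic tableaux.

1. q ∧ ◇□¬p, u
2. q, u
3. ◇□¬p, u
4. □¬p, v
5. ¬p, u
6. ¬p, v
Accessibility: uRu, uRv, vRu, vRv

Satisfiable (open branch found)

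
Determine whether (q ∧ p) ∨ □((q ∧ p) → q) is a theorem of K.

Tableau for the negation ¬((q ∧ p) ∨ □((q ∧ p) → q)):
1. ¬((q ∧ p) ∨ □((q ∧ p) → q)), w0
2. ¬(q ∧ p), w0
3. ¬□((q ∧ p) → q), w0
4. ¬p, w0
5. ¬((q ∧ p) → q), w1
6. q ∧ p, w1
7. ¬q, w1
8. q, w1
9. p, w1
Accessibility: w0Rw1
Branch closes: q and ¬q both at w1.
All branches of the negation close; one closing branch shown above.

Valid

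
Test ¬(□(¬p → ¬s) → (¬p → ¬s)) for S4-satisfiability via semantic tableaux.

Unsatisfiable

1. ¬(□(¬p → ¬s) → (¬p → ¬s)), w0
2. □(¬p → ¬s), w0
3. ¬(¬p → ¬s), w0
4. ¬p, w0
5. s, w0
6. ¬p → ¬s, w0
7. ¬s, w0
Accessibility: w0Rw0
Branch closes: s and ¬s both at w0.
Every branch closes; the branch above is one of them.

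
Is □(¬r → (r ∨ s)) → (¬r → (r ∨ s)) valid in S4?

Tableau for the negation ¬(□(¬r → (r ∨ s)) → (¬r → (r ∨ s))):
1. ¬(□(¬r → (r ∨ s)) → (¬r → (r ∨ s))), w0
2. □(¬r → (r ∨ s)), w0   [¬→-rule on 1]
3. ¬(¬r → (r ∨ s)), w0   [¬→-rule on 1]
4. ¬r, w0   [¬→-rule on 3]
5. ¬(r ∨ s), w0   [¬→-rule on 3]
6. ¬s, w0   [¬∨-rule on 5]
7. ¬r → (r ∨ s), w0   [□-rule on 2 via w0Rw0]
8. r ∨ s, w0   [→-rule on 7 (branches; this branch)]
9. s, w0   [∨-rule on 8 (branches; this branch)]
Accessibility: w0Rw0
Branch closes: s and ¬s both at w0.
Every branch of the negation's tableau closes; the branch above is one of them.

Valid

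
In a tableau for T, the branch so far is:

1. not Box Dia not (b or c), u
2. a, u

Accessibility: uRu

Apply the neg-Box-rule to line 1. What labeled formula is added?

a fresh world v with uRv, and not Dia not (b or c) at v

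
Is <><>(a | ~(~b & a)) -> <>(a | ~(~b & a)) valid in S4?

Valid in S4

Tableau for the negation ~(<><>(a | ~(~b & a)) -> <>(a | ~(~b & a))):
1. ~(<><>(a | ~(~b & a)) -> <>(a | ~(~b & a))), 0
2. <><>(a | ~(~b & a)), 0
3. ~<>(a | ~(~b & a)), 0
4. ~(a | ~(~b & a)), 0
5. ~a, 0
6. ~b & a, 0
7. ~b, 0
8. a, 0
Accessibility: 0R0
Branch closes: a and ~a both at 0.
Every branch of the negation's tableau closes; the branch above is one of them.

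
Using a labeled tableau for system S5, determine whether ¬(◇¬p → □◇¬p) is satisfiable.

Unsatisfiable

1. ¬(◇¬p → □◇¬p), w0
2. ◇¬p, w0
3. ¬□◇¬p, w0
4. ¬p, w1
5. ¬◇¬p, w2
6. p, w0
7. p, w1
Accessibility: w0Rw0, w0Rw1, w0Rw2, w1Rw0, w1Rw1, w1Rw2, w2Rw0, w2Rw1, w2Rw2
Branch closes: p and ¬p both at w1.
All branches of the tableau close; one closing branch shown above.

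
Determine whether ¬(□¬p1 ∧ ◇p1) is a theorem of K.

Valid

Tableau for the negation □¬p1 ∧ ◇p1:
1. □¬p1 ∧ ◇p1, w0
2. □¬p1, w0
3. ◇p1, w0
4. p1, w1
5. ¬p1, w1
Accessibility: w0Rw1
Branch closes: p1 and ¬p1 both at w1.
Every branch of the negation's tableau closes; the branch above is one of them.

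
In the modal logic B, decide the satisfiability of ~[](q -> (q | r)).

1. ~[](q -> (q | r)), w0
2. ~(q -> (q | r)), w1   [~[]-rule on 1: fresh world w1, w0Rw1]
3. q, w1   [~->-rule on 2]
4. ~(q | r), w1   [~->-rule on 2]
5. ~q, w1   [~|-rule on 4]
6. ~r, w1   [~|-rule on 4]
Accessibility: w0Rw0, w0Rw1, w1Rw0, w1Rw1
Branch closes: q and ~q both at w1.
(One branch shown.) All branches close.

Unsatisfiable (every branch closes)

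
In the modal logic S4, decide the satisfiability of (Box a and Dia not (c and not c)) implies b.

Satisfiable (open branch found)

1. (Box a and Dia not (c and not c)) implies b, w0
2. b, w0
Accessibility: w0Rw0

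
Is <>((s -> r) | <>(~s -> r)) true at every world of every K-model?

No, not valid

Tableau for the negation ~<>((s -> r) | <>(~s -> r)):
1. ~<>((s -> r) | <>(~s -> r)), w0
The negation has an open branch (countermodel exists).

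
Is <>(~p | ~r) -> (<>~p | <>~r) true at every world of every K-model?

Tableau for the negation ~(<>(~p | ~r) -> (<>~p | <>~r)):
1. ~(<>(~p | ~r) -> (<>~p | <>~r)), 0
2. <>(~p | ~r), 0   [~->-rule on 1]
3. ~(<>~p | <>~r), 0   [~->-rule on 1]
4. ~<>~p, 0   [~|-rule on 3]
5. ~<>~r, 0   [~|-rule on 3]
6. ~p | ~r, 1   [<>-rule on 2: fresh world 1, 0R1]
7. p, 1   [~<>-rule on 4 via 0R1]
8. r, 1   [~<>-rule on 5 via 0R1]
9. ~r, 1   [|-rule on 6 (branches; this branch)]
Accessibility: 0R1
Branch closes: r and ~r both at 1.
Every branch of the negation's tableau closes; the branch above is one of them.

Valid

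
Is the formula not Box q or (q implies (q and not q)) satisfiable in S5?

Satisfiable (open branch found)

1. not Box q or (q implies (q and not q)), u
2. q implies (q and not q), u
3. not q, u
Accessibility: uRu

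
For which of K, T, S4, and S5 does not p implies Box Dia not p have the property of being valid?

S5

S4-tableau for the negation not (not p implies Box Dia not p):
1. not (not p implies Box Dia not p), 0
2. not p, 0   [neg-implies-rule on 1]
3. not Box Dia not p, 0   [neg-implies-rule on 1]
4. not Dia not p, 1   [neg-Box-rule on 3: fresh world 1, 0R1]
5. p, 1   [neg-Dia-rule on 4 via 1R1]
Accessibility: 0R0, 0R1, 1R1
Complete open branch: countermodel on an S4-frame, so not valid in S4, nor in K, T (the same frame is also a K-frame and a T-frame).
S5-tableau for the negation not (not p implies Box Dia not p):
1. not (not p implies Box Dia not p), 0
2. not p, 0   [neg-implies-rule on 1]
3. not Box Dia not p, 0   [neg-implies-rule on 1]
4. not Dia not p, 1   [neg-Box-rule on 3: fresh world 1, 0R1]
5. p, 0   [neg-Dia-rule on 4 via 1R0]
Accessibility: 0R0, 0R1, 1R0, 1R1
Branch closes: p and not p both at 0.
Every branch closes (one shown): valid in S5.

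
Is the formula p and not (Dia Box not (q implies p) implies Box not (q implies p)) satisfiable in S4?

1. p and not (Dia Box not (q implies p) implies Box not (q implies p)), u
2. p, u   [and-rule on 1]
3. not (Dia Box not (q implies p) implies Box not (q implies p)), u   [and-rule on 1]
4. Dia Box not (q implies p), u   [neg-implies-rule on 3]
5. not Box not (q implies p), u   [neg-implies-rule on 3]
6. Box not (q implies p), v   [Dia-rule on 4: fresh world v, uRv]
7. not (q implies p), v   [Box-rule on 6 via vRv]
8. q, v   [neg-implies-rule on 7]
9. not p, v   [neg-implies-rule on 7]
10. q implies p, w   [neg-Box-rule on 5: fresh world w, uRw]
11. p, w   [implies-rule on 10 (branches; this branch)]
Accessibility: uRu, uRv, uRw, vRv, wRw

Satisfiable (open branch found)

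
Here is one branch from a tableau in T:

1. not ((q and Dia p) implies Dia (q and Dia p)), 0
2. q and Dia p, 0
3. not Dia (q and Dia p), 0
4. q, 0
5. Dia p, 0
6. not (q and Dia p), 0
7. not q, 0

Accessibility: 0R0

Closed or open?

Both q and not q appear at 0.

Yes, closed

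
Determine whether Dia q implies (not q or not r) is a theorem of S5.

Not valid

Tableau for the negation not (Dia q implies (not q or not r)):
1. not (Dia q implies (not q or not r)), w0
2. Dia q, w0
3. not (not q or not r), w0
4. q, w0
5. r, w0
6. q, w1
Accessibility: w0Rw0, w0Rw1, w1Rw0, w1Rw1
The negation has an open branch (countermodel exists).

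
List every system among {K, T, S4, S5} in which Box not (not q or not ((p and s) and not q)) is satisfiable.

K

K-tableau for the formula:
1. Box not (not q or not ((p and s) and not q)), 0
Complete open branch: satisfiable in K.
T-tableau for the formula:
1. Box not (not q or not ((p and s) and not q)), 0
2. not (not q or not ((p and s) and not q)), 0
3. q, 0
4. (p and s) and not q, 0
5. p and s, 0
6. not q, 0
Accessibility: 0R0
Branch closes: q and not q both at 0.
Every branch closes (one shown): unsatisfiable in T, hence also in S4, S5 (every S4/S5-frame is a T-frame).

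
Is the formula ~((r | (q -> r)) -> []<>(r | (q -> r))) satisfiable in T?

Satisfiable (open branch found)

1. ~((r | (q -> r)) -> []<>(r | (q -> r))), w0
2. r | (q -> r), w0
3. ~[]<>(r | (q -> r)), w0
4. q -> r, w0
5. r, w0
6. ~<>(r | (q -> r)), w1
7. ~(r | (q -> r)), w1
8. ~r, w1
9. ~(q -> r), w1
10. q, w1
Accessibility: w0Rw0, w0Rw1, w1Rw1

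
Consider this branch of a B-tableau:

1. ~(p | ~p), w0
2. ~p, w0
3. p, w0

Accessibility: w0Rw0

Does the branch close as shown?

Both p and ~p appear at w0.

Yes, closed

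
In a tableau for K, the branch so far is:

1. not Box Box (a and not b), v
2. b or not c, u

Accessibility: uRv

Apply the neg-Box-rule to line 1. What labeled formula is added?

a fresh world w with vRw, and not Box (a and not b) at w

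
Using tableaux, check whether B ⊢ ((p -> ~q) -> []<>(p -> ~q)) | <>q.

Valid

Tableau for the negation ~(((p -> ~q) -> []<>(p -> ~q)) | <>q):
1. ~(((p -> ~q) -> []<>(p -> ~q)) | <>q), w0
2. ~((p -> ~q) -> []<>(p -> ~q)), w0   [~|-rule on 1]
3. ~<>q, w0   [~|-rule on 1]
4. p -> ~q, w0   [~->-rule on 2]
5. ~[]<>(p -> ~q), w0   [~->-rule on 2]
6. ~q, w0   [~<>-rule on 3 via w0Rw0]
7. ~<>(p -> ~q), w1   [~[]-rule on 5: fresh world w1, w0Rw1]
8. ~q, w1   [~<>-rule on 3 via w0Rw1]
9. ~(p -> ~q), w0   [~<>-rule on 7 via w1Rw0]
10. p, w0   [~->-rule on 9]
11. q, w0   [~->-rule on 9]
Accessibility: w0Rw0, w0Rw1, w1Rw0, w1Rw1
Branch closes: q and ~q both at w0.
All branches of the negation close; one closing branch shown above.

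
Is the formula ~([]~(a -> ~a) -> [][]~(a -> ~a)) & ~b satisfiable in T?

1. ~([]~(a -> ~a) -> [][]~(a -> ~a)) & ~b, 0
2. ~([]~(a -> ~a) -> [][]~(a -> ~a)), 0   [&-rule on 1]
3. ~b, 0   [&-rule on 1]
4. []~(a -> ~a), 0   [~->-rule on 2]
5. ~[][]~(a -> ~a), 0   [~->-rule on 2]
6. ~(a -> ~a), 0   [[]-rule on 4 via 0R0]
7. a, 0   [~->-rule on 6]
8. ~[]~(a -> ~a), 1   [~[]-rule on 5: fresh world 1, 0R1]
9. ~(a -> ~a), 1   [[]-rule on 4 via 0R1]
10. a, 1   [~->-rule on 9]
11. a -> ~a, 2   [~[]-rule on 8: fresh world 2, 1R2]
12. ~a, 2   [->-rule on 11 (branches; this branch)]
Accessibility: 0R0, 0R1, 1R1, 1R2, 2R2

Satisfiable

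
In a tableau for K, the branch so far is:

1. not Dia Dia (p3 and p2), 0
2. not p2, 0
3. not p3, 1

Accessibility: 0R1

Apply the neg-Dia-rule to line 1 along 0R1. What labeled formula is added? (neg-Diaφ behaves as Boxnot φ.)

not Dia (p3 and p2), 1

neg-Diaφ behaves as Boxnot φ: propagate the negated body to each accessible world.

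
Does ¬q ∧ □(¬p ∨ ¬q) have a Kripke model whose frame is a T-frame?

Satisfiable (open branch found)

1. ¬q ∧ □(¬p ∨ ¬q), 0
2. ¬q, 0   [∧-rule on 1]
3. □(¬p ∨ ¬q), 0   [∧-rule on 1]
4. ¬p ∨ ¬q, 0   [□-rule on 3 via 0R0]
Accessibility: 0R0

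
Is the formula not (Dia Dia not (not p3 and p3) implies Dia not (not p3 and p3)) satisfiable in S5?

1. not (Dia Dia not (not p3 and p3) implies Dia not (not p3 and p3)), w0
2. Dia Dia not (not p3 and p3), w0
3. not Dia not (not p3 and p3), w0
4. not p3 and p3, w0
5. not p3, w0
6. p3, w0
Accessibility: w0Rw0
Branch closes: p3 and not p3 both at w0.
(One branch shown.) All branches close.

No, unsatisfiable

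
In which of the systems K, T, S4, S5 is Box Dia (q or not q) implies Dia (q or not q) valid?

T, S4, S5

T-tableau for the negation not (Box Dia (q or not q) implies Dia (q or not q)):
1. not (Box Dia (q or not q) implies Dia (q or not q)), w0
2. Box Dia (q or not q), w0
3. not Dia (q or not q), w0
4. Dia (q or not q), w0
5. not (q or not q), w0
6. not q, w0
7. q, w0
Accessibility: w0Rw0
Branch closes: q and not q both at w0.
Every branch closes (one shown): valid in T, hence also in S4, S5 (every theorem of T is a theorem of S4 and S5).
K-tableau for the negation not (Box Dia (q or not q) implies Dia (q or not q)):
1. not (Box Dia (q or not q) implies Dia (q or not q)), w0
2. Box Dia (q or not q), w0
3. not Dia (q or not q), w0
Complete open branch: countermodel on a K-frame, so not valid in K.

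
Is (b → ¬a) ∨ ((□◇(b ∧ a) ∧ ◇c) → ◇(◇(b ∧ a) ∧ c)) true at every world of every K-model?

Valid

Tableau for the negation ¬((b → ¬a) ∨ ((□◇(b ∧ a) ∧ ◇c) → ◇(◇(b ∧ a) ∧ c))):
1. ¬((b → ¬a) ∨ ((□◇(b ∧ a) ∧ ◇c) → ◇(◇(b ∧ a) ∧ c))), 0
2. ¬(b → ¬a), 0
3. ¬((□◇(b ∧ a) ∧ ◇c) → ◇(◇(b ∧ a) ∧ c)), 0
4. b, 0
5. a, 0
6. □◇(b ∧ a) ∧ ◇c, 0
7. ¬◇(◇(b ∧ a) ∧ c), 0
8. □◇(b ∧ a), 0
9. ◇c, 0
10. c, 1
11. ¬(◇(b ∧ a) ∧ c), 1
12. ◇(b ∧ a), 1
13. ¬◇(b ∧ a), 1
14. b ∧ a, 2
15. b, 2
16. a, 2
17. ¬(b ∧ a), 2
18. ¬a, 2
Accessibility: 0R1, 1R2
Branch closes: a and ¬a both at 2.
All branches of the negation close; one closing branch shown above.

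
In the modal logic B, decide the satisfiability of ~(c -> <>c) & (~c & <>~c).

1. ~(c -> <>c) & (~c & <>~c), u
2. ~(c -> <>c), u
3. ~c & <>~c, u
4. c, u
5. ~<>c, u
6. ~c, u
7. <>~c, u
Accessibility: uRu
Branch closes: c and ~c both at u.
(One branch shown.) All branches close.

Unsatisfiable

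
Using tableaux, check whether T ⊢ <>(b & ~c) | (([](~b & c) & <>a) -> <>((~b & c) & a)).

Tableau for the negation ~(<>(b & ~c) | (([](~b & c) & <>a) -> <>((~b & c) & a))):
1. ~(<>(b & ~c) | (([](~b & c) & <>a) -> <>((~b & c) & a))), u
2. ~<>(b & ~c), u   [~|-rule on 1]
3. ~(([](~b & c) & <>a) -> <>((~b & c) & a)), u   [~|-rule on 1]
4. [](~b & c) & <>a, u   [~->-rule on 3]
5. ~<>((~b & c) & a), u   [~->-rule on 3]
6. [](~b & c), u   [&-rule on 4]
7. <>a, u   [&-rule on 4]
8. ~(b & ~c), u   [~<>-rule on 2 via uRu]
9. ~((~b & c) & a), u   [~<>-rule on 5 via uRu]
10. ~b & c, u   [[]-rule on 6 via uRu]
11. ~b, u   [&-rule on 10]
12. c, u   [&-rule on 10]
13. ~a, u   [~&-rule on 9 (branches; this branch)]
14. a, v   [<>-rule on 7: fresh world v, uRv]
15. ~(b & ~c), v   [~<>-rule on 2 via uRv]
16. ~((~b & c) & a), v   [~<>-rule on 5 via uRv]
17. ~b & c, v   [[]-rule on 6 via uRv]
18. ~b, v   [&-rule on 17]
19. c, v   [&-rule on 17]
20. ~(~b & c), v   [~&-rule on 16 (branches; this branch)]
21. ~c, v   [~&-rule on 20 (branches; this branch)]
Accessibility: uRu, uRv, vRv
Branch closes: c and ~c both at v.
Every branch of the negation's tableau closes; the branch above is one of them.

Valid in T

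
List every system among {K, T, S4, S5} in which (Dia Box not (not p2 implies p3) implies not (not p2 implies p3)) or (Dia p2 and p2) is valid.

S4-tableau for the negation not ((Dia Box not (not p2 implies p3) implies not (not p2 implies p3)) or (Dia p2 and p2)):
1. not ((Dia Box not (not p2 implies p3) implies not (not p2 implies p3)) or (Dia p2 and p2)), 0
2. not (Dia Box not (not p2 implies p3) implies not (not p2 implies p3)), 0   [neg-or-rule on 1]
3. not (Dia p2 and p2), 0   [neg-or-rule on 1]
4. Dia Box not (not p2 implies p3), 0   [neg-implies-rule on 2]
5. not p2 implies p3, 0   [neg-implies-rule on 2]
6. not p2, 0   [neg-and-rule on 3 (branches; this branch)]
7. p3, 0   [implies-rule on 5 (branches; this branch)]
8. Box not (not p2 implies p3), 1   [Dia-rule on 4: fresh world 1, 0R1]
9. not (not p2 implies p3), 1   [Box-rule on 8 via 1R1]
10. not p2, 1   [neg-implies-rule on 9]
11. not p3, 1   [neg-implies-rule on 9]
Accessibility: 0R0, 0R1, 1R1
Complete open branch: countermodel on an S4-frame, so not valid in S4, nor in K, T (the same frame is also a K-frame and a T-frame).
S5-tableau for the negation not ((Dia Box not (not p2 implies p3) implies not (not p2 implies p3)) or (Dia p2 and p2)):
1. not ((Dia Box not (not p2 implies p3) implies not (not p2 implies p3)) or (Dia p2 and p2)), 0
2. not (Dia Box not (not p2 implies p3) implies not (not p2 implies p3)), 0   [neg-or-rule on 1]
3. not (Dia p2 and p2), 0   [neg-or-rule on 1]
4. Dia Box not (not p2 implies p3), 0   [neg-implies-rule on 2]
5. not p2 implies p3, 0   [neg-implies-rule on 2]
6. not Dia p2, 0   [neg-and-rule on 3 (branches; this branch)]
7. not p2, 0   [neg-Dia-rule on 6 via 0R0]
8. p3, 0   [implies-rule on 5 (branches; this branch)]
9. Box not (not p2 implies p3), 1   [Dia-rule on 4: fresh world 1, 0R1]
10. not p2, 1   [neg-Dia-rule on 6 via 0R1]
11. not (not p2 implies p3), 0   [Box-rule on 9 via 1R0]
12. not p3, 0   [neg-implies-rule on 11]
Accessibility: 0R0, 0R1, 1R0, 1R1
Branch closes: p3 and not p3 both at 0.
Every branch closes (one shown): valid in S5.

S5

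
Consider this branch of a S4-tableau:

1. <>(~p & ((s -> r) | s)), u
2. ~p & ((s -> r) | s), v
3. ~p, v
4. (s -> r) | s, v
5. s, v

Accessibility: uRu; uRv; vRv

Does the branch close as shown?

No atom appears with both signs at the same world.

Not closed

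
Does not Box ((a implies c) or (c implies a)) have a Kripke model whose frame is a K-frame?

Unsatisfiable (every branch closes)

1. not Box ((a implies c) or (c implies a)), 0
2. not ((a implies c) or (c implies a)), 1   [neg-Box-rule on 1: fresh world 1, 0R1]
3. not (a implies c), 1   [neg-or-rule on 2]
4. not (c implies a), 1   [neg-or-rule on 2]
5. a, 1   [neg-implies-rule on 3]
6. not c, 1   [neg-implies-rule on 3]
7. c, 1   [neg-implies-rule on 4]
8. not a, 1   [neg-implies-rule on 4]
Accessibility: 0R1
Branch closes: c and not c both at 1.
(One branch shown.) All branches close.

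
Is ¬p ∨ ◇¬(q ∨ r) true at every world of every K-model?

Tableau for the negation ¬(¬p ∨ ◇¬(q ∨ r)):
1. ¬(¬p ∨ ◇¬(q ∨ r)), 0
2. p, 0   [¬∨-rule on 1]
3. ¬◇¬(q ∨ r), 0   [¬∨-rule on 1]
The negation has an open branch (countermodel exists).

Invalid (countermodel exists)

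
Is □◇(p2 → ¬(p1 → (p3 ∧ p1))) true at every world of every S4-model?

No, not valid

Tableau for the negation ¬□◇(p2 → ¬(p1 → (p3 ∧ p1))):
1. ¬□◇(p2 → ¬(p1 → (p3 ∧ p1))), w0
2. ¬◇(p2 → ¬(p1 → (p3 ∧ p1))), w1
3. ¬(p2 → ¬(p1 → (p3 ∧ p1))), w1
4. p2, w1
5. p1 → (p3 ∧ p1), w1
6. p3 ∧ p1, w1
7. p3, w1
8. p1, w1
Accessibility: w0Rw0, w0Rw1, w1Rw1
The negation has an open branch (countermodel exists).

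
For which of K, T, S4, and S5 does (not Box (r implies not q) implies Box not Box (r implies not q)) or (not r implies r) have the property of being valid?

S5-tableau for the negation not ((not Box (r implies not q) implies Box not Box (r implies not q)) or (not r implies r)):
1. not ((not Box (r implies not q) implies Box not Box (r implies not q)) or (not r implies r)), 0
2. not (not Box (r implies not q) implies Box not Box (r implies not q)), 0   [neg-or-rule on 1]
3. not (not r implies r), 0   [neg-or-rule on 1]
4. not Box (r implies not q), 0   [neg-implies-rule on 2]
5. not Box not Box (r implies not q), 0   [neg-implies-rule on 2]
6. not r, 0   [neg-implies-rule on 3]
7. not (r implies not q), 1   [neg-Box-rule on 4: fresh world 1, 0R1]
8. r, 1   [neg-implies-rule on 7]
9. q, 1   [neg-implies-rule on 7]
10. Box (r implies not q), 2   [neg-Box-rule on 5: fresh world 2, 0R2]
11. r implies not q, 0   [Box-rule on 10 via 2R0]
12. r implies not q, 1   [Box-rule on 10 via 2R1]
13. r implies not q, 2   [Box-rule on 10 via 2R2]
14. not q, 0   [implies-rule on 11 (branches; this branch)]
15. not q, 1   [implies-rule on 12 (branches; this branch)]
Accessibility: 0R0, 0R1, 0R2, 1R0, 1R1, 1R2, 2R0, 2R1, 2R2
Branch closes: q and not q both at 1.
Every branch closes (one shown): valid in S5.
S4-tableau for the negation not ((not Box (r implies not q) implies Box not Box (r implies not q)) or (not r implies r)):
1. not ((not Box (r implies not q) implies Box not Box (r implies not q)) or (not r implies r)), 0
2. not (not Box (r implies not q) implies Box not Box (r implies not q)), 0   [neg-or-rule on 1]
3. not (not r implies r), 0   [neg-or-rule on 1]
4. not Box (r implies not q), 0   [neg-implies-rule on 2]
5. not Box not Box (r implies not q), 0   [neg-implies-rule on 2]
6. not r, 0   [neg-implies-rule on 3]
7. not (r implies not q), 1   [neg-Box-rule on 4: fresh world 1, 0R1]
8. r, 1   [neg-implies-rule on 7]
9. q, 1   [neg-implies-rule on 7]
10. Box (r implies not q), 2   [neg-Box-rule on 5: fresh world 2, 0R2]
11. r implies not q, 2   [Box-rule on 10 via 2R2]
12. not q, 2   [implies-rule on 11 (branches; this branch)]
Accessibility: 0R0, 0R1, 0R2, 1R1, 2R2
Complete open branch: countermodel on an S4-frame, so not valid in S4, nor in K, T (the same frame is also a K-frame and a T-frame).

S5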